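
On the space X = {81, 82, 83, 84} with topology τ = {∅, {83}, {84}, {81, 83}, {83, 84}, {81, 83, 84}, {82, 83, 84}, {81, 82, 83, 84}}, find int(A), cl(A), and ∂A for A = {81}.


int(A) = ∅, cl(A) = {81}, ∂A = {81}.

Closed sets in (X, τ) are complements of opens:
  closed(X, τ) = {∅, {81}, {82}, {81, 82}, {82, 84}, {81, 82, 83}, {81, 82, 84}, {81, 82, 83, 84}}.
int(A) = ⋃ {U ∈ τ : U ⊆ A}. Opens contained in A: ∅.
Taking the union of these: int(A) = ∅.
cl(A) = ⋂ {C closed : A ⊆ C}. Closed sets containing A: {81}, {81, 82}, {81, 82, 83}, {81, 82, 84}, {81, 82, 83, 84}.
Intersecting these: cl(A) = {81}.
∂A = cl(A) ∖ int(A) = {81} ∖ ∅ = {81}.


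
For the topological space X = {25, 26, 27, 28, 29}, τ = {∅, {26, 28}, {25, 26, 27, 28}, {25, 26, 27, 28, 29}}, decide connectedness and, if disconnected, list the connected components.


(X, τ) is connected.

Find clopen sets (U ∈ τ with X ∖ U ∈ τ):
  U = ∅, X ∖ U = {25, 26, 27, 28, 29} — both open, so U is clopen.
  U = {25, 26, 27, 28, 29}, X ∖ U = ∅ — both open, so U is clopen.
Only trivial clopens (∅ and X) exist, so (X, τ) is connected.
Compute connected components by grouping points that agree on all clopens:
  component: {25, 26, 27, 28, 29}


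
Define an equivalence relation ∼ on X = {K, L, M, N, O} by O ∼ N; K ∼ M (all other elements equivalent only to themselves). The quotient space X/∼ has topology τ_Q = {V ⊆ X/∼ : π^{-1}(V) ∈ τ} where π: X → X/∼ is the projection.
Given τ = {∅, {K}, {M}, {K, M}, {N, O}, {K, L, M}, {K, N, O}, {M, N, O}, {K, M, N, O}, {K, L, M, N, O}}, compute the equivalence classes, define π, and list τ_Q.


X/∼ = {[K=M], [L], [N=O]}; |τ_Q| = 6.

Equivalence classes: [K=M], [L], [N=O].
Quotient map π: X → X/∼ sends K ↦ [K=M], L ↦ [L], M ↦ [K=M], N ↦ [N=O], O ↦ [N=O].
For each subset V ⊆ X/∼, compute π^{-1}(V) ⊆ X and check whether π^{-1}(V) ∈ τ. V is open in τ_Q iff π^{-1}(V) ∈ τ.
  V = {}: π^{-1}(V) = ∅ ∈ τ ✓.
  V = {[K=M]}: π^{-1}(V) = {K, M} ∈ τ ✓.
  V = {[L]}: π^{-1}(V) = {L} ∉ τ ✗.
  V = {[K=M], [L]}: π^{-1}(V) = {K, L, M} ∈ τ ✓.
  V = {[N=O]}: π^{-1}(V) = {N, O} ∈ τ ✓.
  V = {[K=M], [N=O]}: π^{-1}(V) = {K, M, N, O} ∈ τ ✓.
  V = {[L], [N=O]}: π^{-1}(V) = {L, N, O} ∉ τ ✗.
  V = {[K=M], [L], [N=O]}: π^{-1}(V) = {K, L, M, N, O} ∈ τ ✓.
Open sets in the quotient: τ_Q = {{}, {[K=M]}, {[K=M], [L]}, {[N=O]}, {[K=M], [N=O]}, {[K=M], [L], [N=O]}} (6 elements).


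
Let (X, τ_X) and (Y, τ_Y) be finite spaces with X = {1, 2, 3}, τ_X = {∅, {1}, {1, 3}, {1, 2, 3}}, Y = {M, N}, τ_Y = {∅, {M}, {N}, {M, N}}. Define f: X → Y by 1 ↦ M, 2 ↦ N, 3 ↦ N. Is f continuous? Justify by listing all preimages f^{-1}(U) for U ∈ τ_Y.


f is NOT continuous.

Compute f^{-1}(U) for each U ∈ τ_Y:
  U = ∅: f^{-1}(U) = ∅ ∈ τ_X ✓.
  U = {M}: f^{-1}(U) = {1} ∈ τ_X ✓.
  U = {N}: f^{-1}(U) = {2, 3} ∉ τ_X ✗.
  U = {M, N}: f^{-1}(U) = {1, 2, 3} ∈ τ_X ✓.
Found U = {N} with f^{-1}(U) = {2, 3} not in τ_X. Therefore f is NOT continuous.


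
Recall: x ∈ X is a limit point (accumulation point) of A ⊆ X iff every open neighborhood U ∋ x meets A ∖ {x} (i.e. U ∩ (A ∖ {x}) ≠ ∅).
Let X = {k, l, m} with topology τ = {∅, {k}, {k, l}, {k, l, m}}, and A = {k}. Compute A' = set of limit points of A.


A' = {l, m}

For each x ∈ X, list the open sets U ∈ τ with x ∈ U, then check whether U ∩ (A ∖ {x}) ≠ ∅ for every such U.
  x = k: open {k} ∋ x has {k} ∩ (A ∖ {k}) = ∅, so x is NOT a limit point.
  x = l: opens ∋ x are {k, l}, {k, l, m}; each meets A ∖ {l}, so x IS a limit point.
  x = m: opens ∋ x are {k, l, m}; each meets A ∖ {m}, so x IS a limit point.
Collecting: A' = {l, m}.


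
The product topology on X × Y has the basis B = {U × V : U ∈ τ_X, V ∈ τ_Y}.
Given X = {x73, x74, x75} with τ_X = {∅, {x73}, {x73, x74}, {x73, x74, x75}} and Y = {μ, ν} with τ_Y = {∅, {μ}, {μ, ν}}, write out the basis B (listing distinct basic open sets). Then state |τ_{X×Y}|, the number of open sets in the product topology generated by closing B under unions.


Basis B = {∅ × ∅, {x73} × {μ}, {x73} × {μ, ν}, {x73, x74} × {μ}, {x73, x74, x75} × {μ}, {x73, x74} × {μ, ν}, {x73, x74, x75} × {μ, ν}}; |τ_{X×Y}| = 10.

Enumerate products U × V with U ∈ τ_X, V ∈ τ_Y (deduplicated):
  ∅ × ∅ = {} (∅)
  {x73} × {μ} = {(x73,μ)}
  {x73} × {μ, ν} = {(x73,μ), (x73,ν)}
  {x73, x74} × {μ} = {(x73,μ), (x74,μ)}
  {x73, x74, x75} × {μ} = {(x73,μ), (x74,μ), (x75,μ)}
  {x73, x74} × {μ, ν} = {(x73,μ), (x73,ν), (x74,μ), (x74,ν)}
  {x73, x74, x75} × {μ, ν} = {(x73,μ), (x73,ν), (x74,μ), (x74,ν), (x75,μ), (x75,ν)}
These 7 distinct sets form the basis B.
Close under arbitrary unions to get τ_{X×Y}; counting gives |τ_{X×Y}| = 10.


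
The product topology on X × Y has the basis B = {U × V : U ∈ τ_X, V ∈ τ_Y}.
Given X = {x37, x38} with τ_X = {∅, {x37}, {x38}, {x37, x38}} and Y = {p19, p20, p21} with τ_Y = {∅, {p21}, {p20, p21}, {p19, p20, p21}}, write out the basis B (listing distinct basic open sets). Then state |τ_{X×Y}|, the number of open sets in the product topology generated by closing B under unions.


Basis B = {∅ × ∅, {x37} × {p21}, {x38} × {p21}, {x37} × {p20, p21}, {x37, x38} × {p21}, {x38} × {p20, p21}, {x37} × {p19, p20, p21}, {x38} × {p19, p20, p21}, {x37, x38} × {p20, p21}, {x37, x38} × {p19, p20, p21}}; |τ_{X×Y}| = 16.

Enumerate products U × V with U ∈ τ_X, V ∈ τ_Y (deduplicated):
  ∅ × ∅ = {} (∅)
  {x37} × {p21} = {(x37,p21)}
  {x38} × {p21} = {(x38,p21)}
  {x37} × {p20, p21} = {(x37,p20), (x37,p21)}
  {x37, x38} × {p21} = {(x37,p21), (x38,p21)}
  {x38} × {p20, p21} = {(x38,p20), (x38,p21)}
  {x37} × {p19, p20, p21} = {(x37,p19), (x37,p20), (x37,p21)}
  {x38} × {p19, p20, p21} = {(x38,p19), (x38,p20), (x38,p21)}
  {x37, x38} × {p20, p21} = {(x37,p20), (x37,p21), (x38,p20), (x38,p21)}
  {x37, x38} × {p19, p20, p21} = {(x37,p19), (x37,p20), (x37,p21), (x38,p19), (x38,p20), (x38,p21)}
These 10 distinct sets form the basis B.
Close under arbitrary unions to get τ_{X×Y}; counting gives |τ_{X×Y}| = 16.


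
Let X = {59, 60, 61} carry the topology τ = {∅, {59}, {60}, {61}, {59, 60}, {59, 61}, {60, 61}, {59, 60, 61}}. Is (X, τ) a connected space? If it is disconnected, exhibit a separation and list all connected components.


(X, τ) is disconnected; components = [{59}, {60}, {61}].

Find clopen sets (U ∈ τ with X ∖ U ∈ τ):
  U = ∅, X ∖ U = {59, 60, 61} — both open, so U is clopen.
  U = {59}, X ∖ U = {60, 61} — both open, so U is clopen.
  U = {60}, X ∖ U = {59, 61} — both open, so U is clopen.
  U = {61}, X ∖ U = {59, 60} — both open, so U is clopen.
  U = {59, 60}, X ∖ U = {61} — both open, so U is clopen.
  U = {59, 61}, X ∖ U = {60} — both open, so U is clopen.
  U = {60, 61}, X ∖ U = {59} — both open, so U is clopen.
  U = {59, 60, 61}, X ∖ U = ∅ — both open, so U is clopen.
Nontrivial clopen(s) exist: e.g. {60}. So (X, τ) is disconnected.
Compute connected components by grouping points that agree on all clopens:
  component: {59}
  component: {60}
  component: {61}


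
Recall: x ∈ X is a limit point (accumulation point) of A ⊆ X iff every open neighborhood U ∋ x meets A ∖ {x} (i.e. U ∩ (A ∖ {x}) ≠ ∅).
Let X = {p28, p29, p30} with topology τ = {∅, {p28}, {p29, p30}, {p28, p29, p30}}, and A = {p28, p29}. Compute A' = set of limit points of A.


A' = {p30}

For each x ∈ X, list the open sets U ∈ τ with x ∈ U, then check whether U ∩ (A ∖ {x}) ≠ ∅ for every such U.
  x = p28: open {p28} ∋ x has {p28} ∩ (A ∖ {p28}) = ∅, so x is NOT a limit point.
  x = p29: open {p29, p30} ∋ x has {p29, p30} ∩ (A ∖ {p29}) = ∅, so x is NOT a limit point.
  x = p30: opens ∋ x are {p29, p30}, {p28, p29, p30}; each meets A ∖ {p30}, so x IS a limit point.
Collecting: A' = {p30}.


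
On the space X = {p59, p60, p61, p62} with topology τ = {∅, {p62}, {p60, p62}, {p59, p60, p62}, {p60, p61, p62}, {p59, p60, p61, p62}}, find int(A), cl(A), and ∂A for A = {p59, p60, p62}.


int(A) = {p59, p60, p62}, cl(A) = {p59, p60, p61, p62}, ∂A = {p61}.

Closed sets in (X, τ) are complements of opens:
  closed(X, τ) = {∅, {p59}, {p61}, {p59, p61}, {p59, p60, p61}, {p59, p60, p61, p62}}.
int(A) = ⋃ {U ∈ τ : U ⊆ A}. Opens contained in A: ∅, {p62}, {p60, p62}, {p59, p60, p62}.
Taking the union of these: int(A) = {p59, p60, p62}.
cl(A) = ⋂ {C closed : A ⊆ C}. Closed sets containing A: {p59, p60, p61, p62}.
Intersecting these: cl(A) = {p59, p60, p61, p62}.
∂A = cl(A) ∖ int(A) = {p59, p60, p61, p62} ∖ {p59, p60, p62} = {p61}.


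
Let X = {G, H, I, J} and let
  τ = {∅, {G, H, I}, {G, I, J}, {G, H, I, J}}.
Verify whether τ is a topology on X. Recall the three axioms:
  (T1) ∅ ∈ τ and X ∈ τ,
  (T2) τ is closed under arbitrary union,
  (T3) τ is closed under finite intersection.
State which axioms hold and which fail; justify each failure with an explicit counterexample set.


τ is NOT a topology on X.

Axiom (T1): ∅ ∈ τ? Yes; X ∈ τ? Yes.
Axiom (T2/T3): check pairwise unions and intersections of members of τ.
Counterexample for (T3): {G, H, I} ∩ {G, I, J} = {G, I} ∉ τ. Therefore τ is NOT a topology.


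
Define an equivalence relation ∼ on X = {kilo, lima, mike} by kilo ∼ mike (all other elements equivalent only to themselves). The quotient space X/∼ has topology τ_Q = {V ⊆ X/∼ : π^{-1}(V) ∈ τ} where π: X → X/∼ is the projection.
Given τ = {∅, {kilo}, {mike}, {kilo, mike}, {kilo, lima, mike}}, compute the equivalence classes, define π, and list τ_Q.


X/∼ = {[kilo=mike], [lima]}; |τ_Q| = 3.

Equivalence classes: [kilo=mike], [lima].
Quotient map π: X → X/∼ sends kilo ↦ [kilo=mike], lima ↦ [lima], mike ↦ [kilo=mike].
For each subset V ⊆ X/∼, compute π^{-1}(V) ⊆ X and check whether π^{-1}(V) ∈ τ. V is open in τ_Q iff π^{-1}(V) ∈ τ.
  V = {}: π^{-1}(V) = ∅ ∈ τ ✓.
  V = {[kilo=mike]}: π^{-1}(V) = {kilo, mike} ∈ τ ✓.
  V = {[lima]}: π^{-1}(V) = {lima} ∉ τ ✗.
  V = {[kilo=mike], [lima]}: π^{-1}(V) = {kilo, lima, mike} ∈ τ ✓.
Open sets in the quotient: τ_Q = {{}, {[kilo=mike]}, {[kilo=mike], [lima]}} (3 elements).


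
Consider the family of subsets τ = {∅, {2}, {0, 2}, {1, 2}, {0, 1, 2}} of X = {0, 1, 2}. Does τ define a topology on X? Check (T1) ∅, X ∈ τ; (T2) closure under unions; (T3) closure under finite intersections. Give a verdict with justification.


τ IS a topology on X.

Axiom (T1): ∅ ∈ τ? Yes; X ∈ τ? Yes.
Axiom (T2/T3): check pairwise unions and intersections of members of τ.
All pairwise intersections and unions checked — each lies in τ. Therefore τ satisfies (T1), (T2), (T3): it IS a topology on X.


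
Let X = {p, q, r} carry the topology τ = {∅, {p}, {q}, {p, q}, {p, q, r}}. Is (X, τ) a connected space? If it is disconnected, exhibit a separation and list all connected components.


(X, τ) is connected.

Find clopen sets (U ∈ τ with X ∖ U ∈ τ):
  U = ∅, X ∖ U = {p, q, r} — both open, so U is clopen.
  U = {p, q, r}, X ∖ U = ∅ — both open, so U is clopen.
Only trivial clopens (∅ and X) exist, so (X, τ) is connected.
Compute connected components by grouping points that agree on all clopens:
  component: {p, q, r}


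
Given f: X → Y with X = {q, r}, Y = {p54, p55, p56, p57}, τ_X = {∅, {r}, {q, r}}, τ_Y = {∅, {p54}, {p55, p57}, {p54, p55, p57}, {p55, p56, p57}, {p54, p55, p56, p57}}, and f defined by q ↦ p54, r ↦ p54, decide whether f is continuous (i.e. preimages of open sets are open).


f IS continuous.

Compute f^{-1}(U) for each U ∈ τ_Y:
  U = ∅: f^{-1}(U) = ∅ ∈ τ_X ✓.
  U = {p54}: f^{-1}(U) = {q, r} ∈ τ_X ✓.
  U = {p55, p57}: f^{-1}(U) = ∅ ∈ τ_X ✓.
  U = {p54, p55, p57}: f^{-1}(U) = {q, r} ∈ τ_X ✓.
  U = {p55, p56, p57}: f^{-1}(U) = ∅ ∈ τ_X ✓.
  U = {p54, p55, p56, p57}: f^{-1}(U) = {q, r} ∈ τ_X ✓.
Every preimage lies in τ_X, so f IS continuous.


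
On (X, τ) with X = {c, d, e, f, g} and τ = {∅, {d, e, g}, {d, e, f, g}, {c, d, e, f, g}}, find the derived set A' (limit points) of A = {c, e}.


A' = {c, d, f, g}

For each x ∈ X, list the open sets U ∈ τ with x ∈ U, then check whether U ∩ (A ∖ {x}) ≠ ∅ for every such U.
  x = c: opens ∋ x are {c, d, e, f, g}; each meets A ∖ {c}, so x IS a limit point.
  x = d: opens ∋ x are {d, e, g}, {d, e, f, g}, {c, d, e, f, g}; each meets A ∖ {d}, so x IS a limit point.
  x = e: open {d, e, g} ∋ x has {d, e, g} ∩ (A ∖ {e}) = ∅, so x is NOT a limit point.
  x = f: opens ∋ x are {d, e, f, g}, {c, d, e, f, g}; each meets A ∖ {f}, so x IS a limit point.
  x = g: opens ∋ x are {d, e, g}, {d, e, f, g}, {c, d, e, f, g}; each meets A ∖ {g}, so x IS a limit point.
Collecting: A' = {c, d, f, g}.


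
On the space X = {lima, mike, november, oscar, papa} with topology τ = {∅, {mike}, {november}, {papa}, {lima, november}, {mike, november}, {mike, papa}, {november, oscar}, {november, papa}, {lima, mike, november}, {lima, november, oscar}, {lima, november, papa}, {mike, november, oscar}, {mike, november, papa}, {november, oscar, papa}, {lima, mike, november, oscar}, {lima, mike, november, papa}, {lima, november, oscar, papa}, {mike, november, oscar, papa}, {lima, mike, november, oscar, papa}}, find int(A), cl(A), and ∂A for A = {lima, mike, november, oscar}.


int(A) = {lima, mike, november, oscar}, cl(A) = {lima, mike, november, oscar}, ∂A = ∅.

Closed sets in (X, τ) are complements of opens:
  closed(X, τ) = {∅, {lima}, {mike}, {oscar}, {papa}, {lima, mike}, {lima, oscar}, {lima, papa}, {mike, oscar}, {mike, papa}, {oscar, papa}, {lima, mike, oscar}, {lima, mike, papa}, {lima, november, oscar}, {lima, oscar, papa}, {mike, oscar, papa}, {lima, mike, november, oscar}, {lima, mike, oscar, papa}, {lima, november, oscar, papa}, {lima, mike, november, oscar, papa}}.
int(A) = ⋃ {U ∈ τ : U ⊆ A}. Opens contained in A: ∅, {mike}, {november}, {lima, november}, {mike, november}, {november, oscar}, {lima, mike, november}, {lima, november, oscar}, {mike, november, oscar}, {lima, mike, november, oscar}.
Taking the union of these: int(A) = {lima, mike, november, oscar}.
cl(A) = ⋂ {C closed : A ⊆ C}. Closed sets containing A: {lima, mike, november, oscar}, {lima, mike, november, oscar, papa}.
Intersecting these: cl(A) = {lima, mike, november, oscar}.
∂A = cl(A) ∖ int(A) = {lima, mike, november, oscar} ∖ {lima, mike, november, oscar} = ∅.


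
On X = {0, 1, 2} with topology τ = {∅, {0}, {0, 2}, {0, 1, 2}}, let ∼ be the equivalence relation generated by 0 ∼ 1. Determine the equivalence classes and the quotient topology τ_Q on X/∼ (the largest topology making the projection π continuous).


X/∼ = {[0=1], [2]}; |τ_Q| = 2.

Equivalence classes: [0=1], [2].
Quotient map π: X → X/∼ sends 0 ↦ [0=1], 1 ↦ [0=1], 2 ↦ [2].
For each subset V ⊆ X/∼, compute π^{-1}(V) ⊆ X and check whether π^{-1}(V) ∈ τ. V is open in τ_Q iff π^{-1}(V) ∈ τ.
  V = {}: π^{-1}(V) = ∅ ∈ τ ✓.
  V = {[0=1]}: π^{-1}(V) = {0, 1} ∉ τ ✗.
  V = {[2]}: π^{-1}(V) = {2} ∉ τ ✗.
  V = {[0=1], [2]}: π^{-1}(V) = {0, 1, 2} ∈ τ ✓.
Open sets in the quotient: τ_Q = {{}, {[0=1], [2]}} (2 elements).


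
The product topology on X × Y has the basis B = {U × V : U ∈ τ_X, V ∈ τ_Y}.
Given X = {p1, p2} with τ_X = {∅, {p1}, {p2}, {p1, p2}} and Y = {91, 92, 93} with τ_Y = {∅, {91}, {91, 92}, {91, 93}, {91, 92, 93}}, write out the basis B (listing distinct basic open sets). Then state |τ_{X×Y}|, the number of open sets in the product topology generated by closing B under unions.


Basis B = {∅ × ∅, {p1} × {91}, {p2} × {91}, {p1} × {91, 92}, {p1} × {91, 93}, {p1, p2} × {91}, {p2} × {91, 92}, {p2} × {91, 93}, {p1} × {91, 92, 93}, {p2} × {91, 92, 93}, {p1, p2} × {91, 92}, {p1, p2} × {91, 93}, {p1, p2} × {91, 92, 93}}; |τ_{X×Y}| = 25.

Enumerate products U × V with U ∈ τ_X, V ∈ τ_Y (deduplicated):
  ∅ × ∅ = {} (∅)
  {p1} × {91} = {(p1,91)}
  {p2} × {91} = {(p2,91)}
  {p1} × {91, 92} = {(p1,91), (p1,92)}
  {p1} × {91, 93} = {(p1,91), (p1,93)}
  {p1, p2} × {91} = {(p1,91), (p2,91)}
  {p2} × {91, 92} = {(p2,91), (p2,92)}
  {p2} × {91, 93} = {(p2,91), (p2,93)}
  {p1} × {91, 92, 93} = {(p1,91), (p1,92), (p1,93)}
  {p2} × {91, 92, 93} = {(p2,91), (p2,92), (p2,93)}
  {p1, p2} × {91, 92} = {(p1,91), (p1,92), (p2,91), (p2,92)}
  {p1, p2} × {91, 93} = {(p1,91), (p1,93), (p2,91), (p2,93)}
  {p1, p2} × {91, 92, 93} = {(p1,91), (p1,92), (p1,93), (p2,91), (p2,92), (p2,93)}
These 13 distinct sets form the basis B.
Close under arbitrary unions to get τ_{X×Y}; counting gives |τ_{X×Y}| = 25.


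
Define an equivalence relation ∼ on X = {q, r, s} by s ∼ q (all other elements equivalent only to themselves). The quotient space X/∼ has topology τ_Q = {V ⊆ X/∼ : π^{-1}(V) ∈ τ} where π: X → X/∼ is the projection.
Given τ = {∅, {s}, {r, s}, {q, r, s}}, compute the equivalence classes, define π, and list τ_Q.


X/∼ = {[q=s], [r]}; |τ_Q| = 2.

Equivalence classes: [q=s], [r].
Quotient map π: X → X/∼ sends q ↦ [q=s], r ↦ [r], s ↦ [q=s].
For each subset V ⊆ X/∼, compute π^{-1}(V) ⊆ X and check whether π^{-1}(V) ∈ τ. V is open in τ_Q iff π^{-1}(V) ∈ τ.
  V = {}: π^{-1}(V) = ∅ ∈ τ ✓.
  V = {[q=s]}: π^{-1}(V) = {q, s} ∉ τ ✗.
  V = {[r]}: π^{-1}(V) = {r} ∉ τ ✗.
  V = {[q=s], [r]}: π^{-1}(V) = {q, r, s} ∈ τ ✓.
Open sets in the quotient: τ_Q = {{}, {[q=s], [r]}} (2 elements).


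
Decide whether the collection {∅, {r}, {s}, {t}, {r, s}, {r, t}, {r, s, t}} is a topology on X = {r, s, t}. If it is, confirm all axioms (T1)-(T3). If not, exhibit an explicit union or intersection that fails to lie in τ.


τ is NOT a topology on X.

Axiom (T1): ∅ ∈ τ? Yes; X ∈ τ? Yes.
Axiom (T2/T3): check pairwise unions and intersections of members of τ.
Counterexample for (T2): {s} ∪ {t} = {s, t} ∉ τ. Therefore τ is NOT a topology.


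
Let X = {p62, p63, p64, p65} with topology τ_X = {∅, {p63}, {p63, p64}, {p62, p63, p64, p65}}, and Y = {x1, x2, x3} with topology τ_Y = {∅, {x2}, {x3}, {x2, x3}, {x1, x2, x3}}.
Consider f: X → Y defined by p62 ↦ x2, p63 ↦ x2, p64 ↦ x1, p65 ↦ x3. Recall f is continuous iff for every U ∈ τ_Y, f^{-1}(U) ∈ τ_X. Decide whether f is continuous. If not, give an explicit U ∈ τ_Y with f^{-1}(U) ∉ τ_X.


f is NOT continuous.

Compute f^{-1}(U) for each U ∈ τ_Y:
  U = ∅: f^{-1}(U) = ∅ ∈ τ_X ✓.
  U = {x2}: f^{-1}(U) = {p62, p63} ∉ τ_X ✗.
  U = {x3}: f^{-1}(U) = {p65} ∉ τ_X ✗.
  U = {x2, x3}: f^{-1}(U) = {p62, p63, p65} ∉ τ_X ✗.
  U = {x1, x2, x3}: f^{-1}(U) = {p62, p63, p64, p65} ∈ τ_X ✓.
Found U = {x2} with f^{-1}(U) = {p62, p63} not in τ_X. Therefore f is NOT continuous.


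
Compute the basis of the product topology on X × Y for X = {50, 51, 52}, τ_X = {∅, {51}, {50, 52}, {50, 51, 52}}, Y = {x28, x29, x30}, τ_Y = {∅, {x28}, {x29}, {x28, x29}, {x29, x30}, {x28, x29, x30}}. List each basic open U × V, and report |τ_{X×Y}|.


Basis B = {∅ × ∅, {51} × {x28}, {51} × {x29}, {50, 52} × {x28}, {50, 52} × {x29}, {51} × {x28, x29}, {51} × {x29, x30}, {50, 51, 52} × {x28}, {50, 51, 52} × {x29}, {51} × {x28, x29, x30}, {50, 52} × {x28, x29}, {50, 52} × {x29, x30}, {50, 52} × {x28, x29, x30}, {50, 51, 52} × {x28, x29}, {50, 51, 52} × {x29, x30}, {50, 51, 52} × {x28, x29, x30}}; |τ_{X×Y}| = 36.

Enumerate products U × V with U ∈ τ_X, V ∈ τ_Y (deduplicated):
  ∅ × ∅ = {} (∅)
  {51} × {x28} = {(51,x28)}
  {51} × {x29} = {(51,x29)}
  {50, 52} × {x28} = {(50,x28), (52,x28)}
  {50, 52} × {x29} = {(50,x29), (52,x29)}
  {51} × {x28, x29} = {(51,x28), (51,x29)}
  {51} × {x29, x30} = {(51,x29), (51,x30)}
  {50, 51, 52} × {x28} = {(50,x28), (51,x28), (52,x28)}
  {50, 51, 52} × {x29} = {(50,x29), (51,x29), (52,x29)}
  {51} × {x28, x29, x30} = {(51,x28), (51,x29), (51,x30)}
  {50, 52} × {x28, x29} = {(50,x28), (50,x29), (52,x28), (52,x29)}
  {50, 52} × {x29, x30} = {(50,x29), (50,x30), (52,x29), (52,x30)}
  {50, 52} × {x28, x29, x30} = {(50,x28), (50,x29), (50,x30), (52,x28), (52,x29), (52,x30)}
  {50, 51, 52} × {x28, x29} = {(50,x28), (50,x29), (51,x28), (51,x29), (52,x28), (52,x29)}
  {50, 51, 52} × {x29, x30} = {(50,x29), (50,x30), (51,x29), (51,x30), (52,x29), (52,x30)}
  {50, 51, 52} × {x28, x29, x30} = {(50,x28), (50,x29), (50,x30), (51,x28), (51,x29), (51,x30), (52,x28), (52,x29), (52,x30)}
These 16 distinct sets form the basis B.
Close under arbitrary unions to get τ_{X×Y}; counting gives |τ_{X×Y}| = 36.


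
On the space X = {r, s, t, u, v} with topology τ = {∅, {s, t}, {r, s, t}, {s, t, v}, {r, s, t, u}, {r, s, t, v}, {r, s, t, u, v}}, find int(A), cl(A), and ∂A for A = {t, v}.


int(A) = ∅, cl(A) = {r, s, t, u, v}, ∂A = {r, s, t, u, v}.

Closed sets in (X, τ) are complements of opens:
  closed(X, τ) = {∅, {u}, {v}, {r, u}, {u, v}, {r, u, v}, {r, s, t, u, v}}.
int(A) = ⋃ {U ∈ τ : U ⊆ A}. Opens contained in A: ∅.
Taking the union of these: int(A) = ∅.
cl(A) = ⋂ {C closed : A ⊆ C}. Closed sets containing A: {r, s, t, u, v}.
Intersecting these: cl(A) = {r, s, t, u, v}.
∂A = cl(A) ∖ int(A) = {r, s, t, u, v} ∖ ∅ = {r, s, t, u, v}.


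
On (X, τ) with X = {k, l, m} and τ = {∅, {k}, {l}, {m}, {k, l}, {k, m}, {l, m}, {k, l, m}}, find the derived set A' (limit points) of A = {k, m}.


A' = ∅

For each x ∈ X, list the open sets U ∈ τ with x ∈ U, then check whether U ∩ (A ∖ {x}) ≠ ∅ for every such U.
  x = k: open {k} ∋ x has {k} ∩ (A ∖ {k}) = ∅, so x is NOT a limit point.
  x = l: open {l} ∋ x has {l} ∩ (A ∖ {l}) = ∅, so x is NOT a limit point.
  x = m: open {m} ∋ x has {m} ∩ (A ∖ {m}) = ∅, so x is NOT a limit point.
Collecting: A' = ∅.


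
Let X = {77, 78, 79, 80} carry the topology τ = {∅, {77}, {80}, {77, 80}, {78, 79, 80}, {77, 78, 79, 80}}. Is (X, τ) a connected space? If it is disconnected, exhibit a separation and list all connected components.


(X, τ) is disconnected; components = [{77}, {78, 79, 80}].

Find clopen sets (U ∈ τ with X ∖ U ∈ τ):
  U = ∅, X ∖ U = {77, 78, 79, 80} — both open, so U is clopen.
  U = {77}, X ∖ U = {78, 79, 80} — both open, so U is clopen.
  U = {78, 79, 80}, X ∖ U = {77} — both open, so U is clopen.
  U = {77, 78, 79, 80}, X ∖ U = ∅ — both open, so U is clopen.
Nontrivial clopen(s) exist: e.g. {78, 79, 80}. So (X, τ) is disconnected.
Compute connected components by grouping points that agree on all clopens:
  component: {77}
  component: {78, 79, 80}


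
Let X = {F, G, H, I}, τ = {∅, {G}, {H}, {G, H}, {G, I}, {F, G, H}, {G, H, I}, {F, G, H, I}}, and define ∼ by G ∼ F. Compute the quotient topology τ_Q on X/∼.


X/∼ = {[F=G], [H], [I]}; |τ_Q| = 4.

Equivalence classes: [F=G], [H], [I].
Quotient map π: X → X/∼ sends F ↦ [F=G], G ↦ [F=G], H ↦ [H], I ↦ [I].
For each subset V ⊆ X/∼, compute π^{-1}(V) ⊆ X and check whether π^{-1}(V) ∈ τ. V is open in τ_Q iff π^{-1}(V) ∈ τ.
  V = {}: π^{-1}(V) = ∅ ∈ τ ✓.
  V = {[F=G]}: π^{-1}(V) = {F, G} ∉ τ ✗.
  V = {[H]}: π^{-1}(V) = {H} ∈ τ ✓.
  V = {[F=G], [H]}: π^{-1}(V) = {F, G, H} ∈ τ ✓.
  V = {[I]}: π^{-1}(V) = {I} ∉ τ ✗.
  V = {[F=G], [I]}: π^{-1}(V) = {F, G, I} ∉ τ ✗.
  V = {[H], [I]}: π^{-1}(V) = {H, I} ∉ τ ✗.
  V = {[F=G], [H], [I]}: π^{-1}(V) = {F, G, H, I} ∈ τ ✓.
Open sets in the quotient: τ_Q = {{}, {[H]}, {[F=G], [H]}, {[F=G], [H], [I]}} (4 elements).


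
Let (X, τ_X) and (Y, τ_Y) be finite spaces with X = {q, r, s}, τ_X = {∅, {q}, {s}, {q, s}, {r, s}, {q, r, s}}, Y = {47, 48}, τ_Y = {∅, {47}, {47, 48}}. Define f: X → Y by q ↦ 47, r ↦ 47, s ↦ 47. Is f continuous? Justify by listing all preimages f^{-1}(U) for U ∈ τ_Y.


f IS continuous.

Compute f^{-1}(U) for each U ∈ τ_Y:
  U = ∅: f^{-1}(U) = ∅ ∈ τ_X ✓.
  U = {47}: f^{-1}(U) = {q, r, s} ∈ τ_X ✓.
  U = {47, 48}: f^{-1}(U) = {q, r, s} ∈ τ_X ✓.
Every preimage lies in τ_X, so f IS continuous.


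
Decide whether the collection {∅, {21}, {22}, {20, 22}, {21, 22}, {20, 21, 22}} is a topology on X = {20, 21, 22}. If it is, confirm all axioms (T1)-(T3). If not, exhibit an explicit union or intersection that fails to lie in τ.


τ IS a topology on X.

Axiom (T1): ∅ ∈ τ? Yes; X ∈ τ? Yes.
Axiom (T2/T3): check pairwise unions and intersections of members of τ.
All pairwise intersections and unions checked — each lies in τ. Therefore τ satisfies (T1), (T2), (T3): it IS a topology on X.


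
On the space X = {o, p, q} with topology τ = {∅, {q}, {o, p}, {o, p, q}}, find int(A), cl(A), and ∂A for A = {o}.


int(A) = ∅, cl(A) = {o, p}, ∂A = {o, p}.

Closed sets in (X, τ) are complements of opens:
  closed(X, τ) = {∅, {q}, {o, p}, {o, p, q}}.
int(A) = ⋃ {U ∈ τ : U ⊆ A}. Opens contained in A: ∅.
Taking the union of these: int(A) = ∅.
cl(A) = ⋂ {C closed : A ⊆ C}. Closed sets containing A: {o, p}, {o, p, q}.
Intersecting these: cl(A) = {o, p}.
∂A = cl(A) ∖ int(A) = {o, p} ∖ ∅ = {o, p}.


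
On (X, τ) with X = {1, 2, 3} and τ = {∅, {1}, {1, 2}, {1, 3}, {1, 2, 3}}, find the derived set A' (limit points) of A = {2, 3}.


A' = ∅

For each x ∈ X, list the open sets U ∈ τ with x ∈ U, then check whether U ∩ (A ∖ {x}) ≠ ∅ for every such U.
  x = 1: open {1} ∋ x has {1} ∩ (A ∖ {1}) = ∅, so x is NOT a limit point.
  x = 2: open {1, 2} ∋ x has {1, 2} ∩ (A ∖ {2}) = ∅, so x is NOT a limit point.
  x = 3: open {1, 3} ∋ x has {1, 3} ∩ (A ∖ {3}) = ∅, so x is NOT a limit point.
Collecting: A' = ∅.


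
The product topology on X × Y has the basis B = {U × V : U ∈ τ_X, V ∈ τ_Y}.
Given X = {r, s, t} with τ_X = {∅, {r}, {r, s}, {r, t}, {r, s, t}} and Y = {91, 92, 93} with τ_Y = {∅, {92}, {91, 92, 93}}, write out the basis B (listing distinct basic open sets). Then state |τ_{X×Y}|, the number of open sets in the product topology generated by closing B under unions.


Basis B = {∅ × ∅, {r} × {92}, {r, s} × {92}, {r, t} × {92}, {r} × {91, 92, 93}, {r, s, t} × {92}, {r, s} × {91, 92, 93}, {r, t} × {91, 92, 93}, {r, s, t} × {91, 92, 93}}; |τ_{X×Y}| = 14.

Enumerate products U × V with U ∈ τ_X, V ∈ τ_Y (deduplicated):
  ∅ × ∅ = {} (∅)
  {r} × {92} = {(r,92)}
  {r, s} × {92} = {(r,92), (s,92)}
  {r, t} × {92} = {(r,92), (t,92)}
  {r} × {91, 92, 93} = {(r,91), (r,92), (r,93)}
  {r, s, t} × {92} = {(r,92), (s,92), (t,92)}
  {r, s} × {91, 92, 93} = {(r,91), (r,92), (r,93), (s,91), (s,92), (s,93)}
  {r, t} × {91, 92, 93} = {(r,91), (r,92), (r,93), (t,91), (t,92), (t,93)}
  {r, s, t} × {91, 92, 93} = {(r,91), (r,92), (r,93), (s,91), (s,92), (s,93), (t,91), (t,92), (t,93)}
These 9 distinct sets form the basis B.
Close under arbitrary unions to get τ_{X×Y}; counting gives |τ_{X×Y}| = 14.


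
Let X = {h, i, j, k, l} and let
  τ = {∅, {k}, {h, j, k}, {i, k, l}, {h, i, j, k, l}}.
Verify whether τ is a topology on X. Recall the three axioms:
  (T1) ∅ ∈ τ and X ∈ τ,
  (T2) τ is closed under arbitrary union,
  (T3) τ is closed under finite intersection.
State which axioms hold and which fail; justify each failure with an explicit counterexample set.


τ IS a topology on X.

Axiom (T1): ∅ ∈ τ? Yes; X ∈ τ? Yes.
Axiom (T2/T3): check pairwise unions and intersections of members of τ.
All pairwise intersections and unions checked — each lies in τ. Therefore τ satisfies (T1), (T2), (T3): it IS a topology on X.


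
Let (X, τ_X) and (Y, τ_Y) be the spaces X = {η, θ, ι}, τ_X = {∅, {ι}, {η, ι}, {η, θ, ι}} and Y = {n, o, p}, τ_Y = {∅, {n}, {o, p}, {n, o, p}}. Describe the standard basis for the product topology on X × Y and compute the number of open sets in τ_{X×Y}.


Basis B = {∅ × ∅, {ι} × {n}, {η, ι} × {n}, {ι} × {o, p}, {η, θ, ι} × {n}, {ι} × {n, o, p}, {η, ι} × {o, p}, {η, ι} × {n, o, p}, {η, θ, ι} × {o, p}, {η, θ, ι} × {n, o, p}}; |τ_{X×Y}| = 16.

Enumerate products U × V with U ∈ τ_X, V ∈ τ_Y (deduplicated):
  ∅ × ∅ = {} (∅)
  {ι} × {n} = {(ι,n)}
  {η, ι} × {n} = {(η,n), (ι,n)}
  {ι} × {o, p} = {(ι,o), (ι,p)}
  {η, θ, ι} × {n} = {(η,n), (θ,n), (ι,n)}
  {ι} × {n, o, p} = {(ι,n), (ι,o), (ι,p)}
  {η, ι} × {o, p} = {(η,o), (η,p), (ι,o), (ι,p)}
  {η, ι} × {n, o, p} = {(η,n), (η,o), (η,p), (ι,n), (ι,o), (ι,p)}
  {η, θ, ι} × {o, p} = {(η,o), (η,p), (θ,o), (θ,p), (ι,o), (ι,p)}
  {η, θ, ι} × {n, o, p} = {(η,n), (η,o), (η,p), (θ,n), (θ,o), (θ,p), (ι,n), (ι,o), (ι,p)}
These 10 distinct sets form the basis B.
Close under arbitrary unions to get τ_{X×Y}; counting gives |τ_{X×Y}| = 16.


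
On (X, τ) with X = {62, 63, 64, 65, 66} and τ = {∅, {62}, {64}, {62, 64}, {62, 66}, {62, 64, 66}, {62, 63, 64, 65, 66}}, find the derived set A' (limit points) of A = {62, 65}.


A' = {63, 65, 66}

For each x ∈ X, list the open sets U ∈ τ with x ∈ U, then check whether U ∩ (A ∖ {x}) ≠ ∅ for every such U.
  x = 62: open {62} ∋ x has {62} ∩ (A ∖ {62}) = ∅, so x is NOT a limit point.
  x = 63: opens ∋ x are {62, 63, 64, 65, 66}; each meets A ∖ {63}, so x IS a limit point.
  x = 64: open {64} ∋ x has {64} ∩ (A ∖ {64}) = ∅, so x is NOT a limit point.
  x = 65: opens ∋ x are {62, 63, 64, 65, 66}; each meets A ∖ {65}, so x IS a limit point.
  x = 66: opens ∋ x are {62, 66}, {62, 64, 66}, {62, 63, 64, 65, 66}; each meets A ∖ {66}, so x IS a limit point.
Collecting: A' = {63, 65, 66}.


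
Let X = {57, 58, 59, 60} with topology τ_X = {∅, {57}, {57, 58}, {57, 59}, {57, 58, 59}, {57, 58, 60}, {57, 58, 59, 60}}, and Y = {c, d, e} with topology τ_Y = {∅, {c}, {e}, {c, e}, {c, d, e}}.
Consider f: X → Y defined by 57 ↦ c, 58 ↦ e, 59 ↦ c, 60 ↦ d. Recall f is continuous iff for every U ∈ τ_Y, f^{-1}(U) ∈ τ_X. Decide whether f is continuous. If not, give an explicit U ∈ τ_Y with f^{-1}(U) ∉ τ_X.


f is NOT continuous.

Compute f^{-1}(U) for each U ∈ τ_Y:
  U = ∅: f^{-1}(U) = ∅ ∈ τ_X ✓.
  U = {c}: f^{-1}(U) = {57, 59} ∈ τ_X ✓.
  U = {e}: f^{-1}(U) = {58} ∉ τ_X ✗.
  U = {c, e}: f^{-1}(U) = {57, 58, 59} ∈ τ_X ✓.
  U = {c, d, e}: f^{-1}(U) = {57, 58, 59, 60} ∈ τ_X ✓.
Found U = {e} with f^{-1}(U) = {58} not in τ_X. Therefore f is NOT continuous.


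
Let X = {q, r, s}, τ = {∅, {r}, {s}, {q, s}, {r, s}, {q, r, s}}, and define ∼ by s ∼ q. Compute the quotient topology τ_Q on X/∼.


X/∼ = {[q=s], [r]}; |τ_Q| = 4.

Equivalence classes: [q=s], [r].
Quotient map π: X → X/∼ sends q ↦ [q=s], r ↦ [r], s ↦ [q=s].
For each subset V ⊆ X/∼, compute π^{-1}(V) ⊆ X and check whether π^{-1}(V) ∈ τ. V is open in τ_Q iff π^{-1}(V) ∈ τ.
  V = {}: π^{-1}(V) = ∅ ∈ τ ✓.
  V = {[q=s]}: π^{-1}(V) = {q, s} ∈ τ ✓.
  V = {[r]}: π^{-1}(V) = {r} ∈ τ ✓.
  V = {[q=s], [r]}: π^{-1}(V) = {q, r, s} ∈ τ ✓.
Open sets in the quotient: τ_Q = {{}, {[q=s]}, {[r]}, {[q=s], [r]}} (4 elements).


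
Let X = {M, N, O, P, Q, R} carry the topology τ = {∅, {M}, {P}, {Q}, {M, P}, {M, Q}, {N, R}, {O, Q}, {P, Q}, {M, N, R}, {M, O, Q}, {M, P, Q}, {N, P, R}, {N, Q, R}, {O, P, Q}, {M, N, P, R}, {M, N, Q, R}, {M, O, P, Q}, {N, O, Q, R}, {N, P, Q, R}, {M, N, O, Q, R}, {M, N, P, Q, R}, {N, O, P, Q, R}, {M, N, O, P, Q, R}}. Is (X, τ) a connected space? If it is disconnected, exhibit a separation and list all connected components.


(X, τ) is disconnected; components = [{M}, {P}, {N, R}, {O, Q}].

Find clopen sets (U ∈ τ with X ∖ U ∈ τ):
  U = ∅, X ∖ U = {M, N, O, P, Q, R} — both open, so U is clopen.
  U = {M}, X ∖ U = {N, O, P, Q, R} — both open, so U is clopen.
  U = {P}, X ∖ U = {M, N, O, Q, R} — both open, so U is clopen.
  U = {M, P}, X ∖ U = {N, O, Q, R} — both open, so U is clopen.
  U = {N, R}, X ∖ U = {M, O, P, Q} — both open, so U is clopen.
  U = {O, Q}, X ∖ U = {M, N, P, R} — both open, so U is clopen.
  U = {M, N, R}, X ∖ U = {O, P, Q} — both open, so U is clopen.
  U = {M, O, Q}, X ∖ U = {N, P, R} — both open, so U is clopen.
  U = {N, P, R}, X ∖ U = {M, O, Q} — both open, so U is clopen.
  U = {O, P, Q}, X ∖ U = {M, N, R} — both open, so U is clopen.
  U = {M, N, P, R}, X ∖ U = {O, Q} — both open, so U is clopen.
  U = {M, O, P, Q}, X ∖ U = {N, R} — both open, so U is clopen.
  U = {N, O, Q, R}, X ∖ U = {M, P} — both open, so U is clopen.
  U = {M, N, O, Q, R}, X ∖ U = {P} — both open, so U is clopen.
  U = {N, O, P, Q, R}, X ∖ U = {M} — both open, so U is clopen.
  U = {M, N, O, P, Q, R}, X ∖ U = ∅ — both open, so U is clopen.
Nontrivial clopen(s) exist: e.g. {O, P, Q}. So (X, τ) is disconnected.
Compute connected components by grouping points that agree on all clopens:
  component: {M}
  component: {P}
  component: {N, R}
  component: {O, Q}


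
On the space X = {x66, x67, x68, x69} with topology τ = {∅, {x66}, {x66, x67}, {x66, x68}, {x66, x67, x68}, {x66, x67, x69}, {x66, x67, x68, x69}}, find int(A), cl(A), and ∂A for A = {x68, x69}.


int(A) = ∅, cl(A) = {x68, x69}, ∂A = {x68, x69}.

Closed sets in (X, τ) are complements of opens:
  closed(X, τ) = {∅, {x68}, {x69}, {x67, x69}, {x68, x69}, {x67, x68, x69}, {x66, x67, x68, x69}}.
int(A) = ⋃ {U ∈ τ : U ⊆ A}. Opens contained in A: ∅.
Taking the union of these: int(A) = ∅.
cl(A) = ⋂ {C closed : A ⊆ C}. Closed sets containing A: {x68, x69}, {x67, x68, x69}, {x66, x67, x68, x69}.
Intersecting these: cl(A) = {x68, x69}.
∂A = cl(A) ∖ int(A) = {x68, x69} ∖ ∅ = {x68, x69}.


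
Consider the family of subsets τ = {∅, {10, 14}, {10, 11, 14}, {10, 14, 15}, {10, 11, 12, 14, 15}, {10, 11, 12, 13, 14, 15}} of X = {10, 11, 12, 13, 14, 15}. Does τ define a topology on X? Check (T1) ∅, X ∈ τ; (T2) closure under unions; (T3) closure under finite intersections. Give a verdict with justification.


τ is NOT a topology on X.

Axiom (T1): ∅ ∈ τ? Yes; X ∈ τ? Yes.
Axiom (T2/T3): check pairwise unions and intersections of members of τ.
Counterexample for (T2): {10, 11, 14} ∪ {10, 14, 15} = {10, 11, 14, 15} ∉ τ. Therefore τ is NOT a topology.


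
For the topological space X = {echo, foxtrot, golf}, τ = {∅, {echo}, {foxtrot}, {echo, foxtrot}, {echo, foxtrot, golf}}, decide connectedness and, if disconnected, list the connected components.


(X, τ) is connected.

Find clopen sets (U ∈ τ with X ∖ U ∈ τ):
  U = ∅, X ∖ U = {echo, foxtrot, golf} — both open, so U is clopen.
  U = {echo, foxtrot, golf}, X ∖ U = ∅ — both open, so U is clopen.
Only trivial clopens (∅ and X) exist, so (X, τ) is connected.
Compute connected components by grouping points that agree on all clopens:
  component: {echo, foxtrot, golf}


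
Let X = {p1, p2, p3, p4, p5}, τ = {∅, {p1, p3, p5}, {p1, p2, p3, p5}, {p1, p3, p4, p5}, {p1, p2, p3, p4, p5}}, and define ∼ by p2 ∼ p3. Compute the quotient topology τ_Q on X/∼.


X/∼ = {[p1], [p2=p3], [p4], [p5]}; |τ_Q| = 3.

Equivalence classes: [p1], [p2=p3], [p4], [p5].
Quotient map π: X → X/∼ sends p1 ↦ [p1], p2 ↦ [p2=p3], p3 ↦ [p2=p3], p4 ↦ [p4], p5 ↦ [p5].
For each subset V ⊆ X/∼, compute π^{-1}(V) ⊆ X and check whether π^{-1}(V) ∈ τ. V is open in τ_Q iff π^{-1}(V) ∈ τ.
  V = {}: π^{-1}(V) = ∅ ∈ τ ✓.
  V = {[p1]}: π^{-1}(V) = {p1} ∉ τ ✗.
  V = {[p2=p3]}: π^{-1}(V) = {p2, p3} ∉ τ ✗.
  V = {[p1], [p2=p3]}: π^{-1}(V) = {p1, p2, p3} ∉ τ ✗.
  V = {[p4]}: π^{-1}(V) = {p4} ∉ τ ✗.
  V = {[p1], [p4]}: π^{-1}(V) = {p1, p4} ∉ τ ✗.
  V = {[p2=p3], [p4]}: π^{-1}(V) = {p2, p3, p4} ∉ τ ✗.
  V = {[p1], [p2=p3], [p4]}: π^{-1}(V) = {p1, p2, p3, p4} ∉ τ ✗.
  V = {[p5]}: π^{-1}(V) = {p5} ∉ τ ✗.
  V = {[p1], [p5]}: π^{-1}(V) = {p1, p5} ∉ τ ✗.
  V = {[p2=p3], [p5]}: π^{-1}(V) = {p2, p3, p5} ∉ τ ✗.
  V = {[p1], [p2=p3], [p5]}: π^{-1}(V) = {p1, p2, p3, p5} ∈ τ ✓.
  V = {[p4], [p5]}: π^{-1}(V) = {p4, p5} ∉ τ ✗.
  V = {[p1], [p4], [p5]}: π^{-1}(V) = {p1, p4, p5} ∉ τ ✗.
  V = {[p2=p3], [p4], [p5]}: π^{-1}(V) = {p2, p3, p4, p5} ∉ τ ✗.
  V = {[p1], [p2=p3], [p4], [p5]}: π^{-1}(V) = {p1, p2, p3, p4, p5} ∈ τ ✓.
Open sets in the quotient: τ_Q = {{}, {[p1], [p2=p3], [p5]}, {[p1], [p2=p3], [p4], [p5]}} (3 elements).


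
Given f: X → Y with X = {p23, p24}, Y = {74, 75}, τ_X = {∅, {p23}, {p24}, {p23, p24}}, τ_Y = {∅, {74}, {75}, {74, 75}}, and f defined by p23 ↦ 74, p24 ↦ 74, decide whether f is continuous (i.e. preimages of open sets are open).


f IS continuous.

Compute f^{-1}(U) for each U ∈ τ_Y:
  U = ∅: f^{-1}(U) = ∅ ∈ τ_X ✓.
  U = {74}: f^{-1}(U) = {p23, p24} ∈ τ_X ✓.
  U = {75}: f^{-1}(U) = ∅ ∈ τ_X ✓.
  U = {74, 75}: f^{-1}(U) = {p23, p24} ∈ τ_X ✓.
Every preimage lies in τ_X, so f IS continuous.


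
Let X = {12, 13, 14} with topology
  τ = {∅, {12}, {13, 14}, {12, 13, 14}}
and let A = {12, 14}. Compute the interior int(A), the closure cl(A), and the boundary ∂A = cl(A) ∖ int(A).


int(A) = {12}, cl(A) = {12, 13, 14}, ∂A = {13, 14}.

Closed sets in (X, τ) are complements of opens:
  closed(X, τ) = {∅, {12}, {13, 14}, {12, 13, 14}}.
int(A) = ⋃ {U ∈ τ : U ⊆ A}. Opens contained in A: ∅, {12}.
Taking the union of these: int(A) = {12}.
cl(A) = ⋂ {C closed : A ⊆ C}. Closed sets containing A: {12, 13, 14}.
Intersecting these: cl(A) = {12, 13, 14}.
∂A = cl(A) ∖ int(A) = {12, 13, 14} ∖ {12} = {13, 14}.


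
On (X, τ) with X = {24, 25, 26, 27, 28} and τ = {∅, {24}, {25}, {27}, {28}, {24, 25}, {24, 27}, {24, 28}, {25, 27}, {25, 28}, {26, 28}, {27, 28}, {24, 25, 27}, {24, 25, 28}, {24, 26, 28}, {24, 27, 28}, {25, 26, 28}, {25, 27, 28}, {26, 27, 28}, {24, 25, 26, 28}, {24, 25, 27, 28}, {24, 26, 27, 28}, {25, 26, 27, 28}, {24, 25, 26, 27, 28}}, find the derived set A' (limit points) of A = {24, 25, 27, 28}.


A' = {26}

For each x ∈ X, list the open sets U ∈ τ with x ∈ U, then check whether U ∩ (A ∖ {x}) ≠ ∅ for every such U.
  x = 24: open {24} ∋ x has {24} ∩ (A ∖ {24}) = ∅, so x is NOT a limit point.
  x = 25: open {25} ∋ x has {25} ∩ (A ∖ {25}) = ∅, so x is NOT a limit point.
  x = 26: opens ∋ x are {26, 28}, {24, 26, 28}, {25, 26, 28}, {26, 27, 28}, {24, 25, 26, 28}, {24, 26, 27, 28}, {25, 26, 27, 28}, {24, 25, 26, 27, 28}; each meets A ∖ {26}, so x IS a limit point.
  x = 27: open {27} ∋ x has {27} ∩ (A ∖ {27}) = ∅, so x is NOT a limit point.
  x = 28: open {28} ∋ x has {28} ∩ (A ∖ {28}) = ∅, so x is NOT a limit point.
Collecting: A' = {26}.


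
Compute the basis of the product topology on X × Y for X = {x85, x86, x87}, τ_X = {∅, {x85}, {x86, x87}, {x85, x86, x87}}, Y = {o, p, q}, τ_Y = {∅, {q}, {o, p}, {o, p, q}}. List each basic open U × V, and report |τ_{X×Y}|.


Basis B = {∅ × ∅, {x85} × {q}, {x85} × {o, p}, {x86, x87} × {q}, {x85} × {o, p, q}, {x85, x86, x87} × {q}, {x86, x87} × {o, p}, {x85, x86, x87} × {o, p}, {x86, x87} × {o, p, q}, {x85, x86, x87} × {o, p, q}}; |τ_{X×Y}| = 16.

Enumerate products U × V with U ∈ τ_X, V ∈ τ_Y (deduplicated):
  ∅ × ∅ = {} (∅)
  {x85} × {q} = {(x85,q)}
  {x85} × {o, p} = {(x85,o), (x85,p)}
  {x86, x87} × {q} = {(x86,q), (x87,q)}
  {x85} × {o, p, q} = {(x85,o), (x85,p), (x85,q)}
  {x85, x86, x87} × {q} = {(x85,q), (x86,q), (x87,q)}
  {x86, x87} × {o, p} = {(x86,o), (x86,p), (x87,o), (x87,p)}
  {x85, x86, x87} × {o, p} = {(x85,o), (x85,p), (x86,o), (x86,p), (x87,o), (x87,p)}
  {x86, x87} × {o, p, q} = {(x86,o), (x86,p), (x86,q), (x87,o), (x87,p), (x87,q)}
  {x85, x86, x87} × {o, p, q} = {(x85,o), (x85,p), (x85,q), (x86,o), (x86,p), (x86,q), (x87,o), (x87,p), (x87,q)}
These 10 distinct sets form the basis B.
Close under arbitrary unions to get τ_{X×Y}; counting gives |τ_{X×Y}| = 16.
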